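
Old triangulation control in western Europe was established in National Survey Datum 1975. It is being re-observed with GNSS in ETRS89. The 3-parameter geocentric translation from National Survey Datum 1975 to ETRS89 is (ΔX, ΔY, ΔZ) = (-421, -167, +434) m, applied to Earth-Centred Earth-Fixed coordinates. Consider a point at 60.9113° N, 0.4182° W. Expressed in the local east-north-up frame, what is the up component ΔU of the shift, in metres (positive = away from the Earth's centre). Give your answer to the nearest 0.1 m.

ΔU = 175.2 m

The local up (radial) axis is (cos φ cos λ, cos φ sin λ, sin φ), giving ΔU = -204.669 + 0.593 + 379.259 = 175.18 m.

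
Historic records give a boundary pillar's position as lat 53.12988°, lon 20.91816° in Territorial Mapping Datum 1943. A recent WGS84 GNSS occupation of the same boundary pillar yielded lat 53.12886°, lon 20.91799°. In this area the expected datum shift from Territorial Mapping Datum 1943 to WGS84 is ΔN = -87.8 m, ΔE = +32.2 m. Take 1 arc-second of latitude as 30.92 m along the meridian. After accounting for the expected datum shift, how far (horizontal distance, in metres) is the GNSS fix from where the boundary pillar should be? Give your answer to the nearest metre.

Observed coordinate differences: Δφ = -0.00102°, Δλ = -0.00017°.
Converting to metres (1° lat = 111312 m, cos φ = 0.600003): observed ΔN = -113.5 m, observed ΔE = -11.4 m.
Subtracting the expected shift leaves a residual of -113.5 − (-87.8) = -25.7 m north and -11.4 − (32.2) = -43.6 m east.
Residual distance = √((-25.7)² + (-43.6)²) = 50.6 m.

51 m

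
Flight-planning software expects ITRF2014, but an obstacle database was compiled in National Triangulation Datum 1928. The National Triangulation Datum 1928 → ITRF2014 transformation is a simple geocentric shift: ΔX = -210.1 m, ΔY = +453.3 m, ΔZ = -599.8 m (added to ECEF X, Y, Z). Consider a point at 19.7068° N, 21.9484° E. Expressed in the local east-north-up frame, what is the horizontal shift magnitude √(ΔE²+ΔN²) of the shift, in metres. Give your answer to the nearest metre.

At φ = 19.7068°, λ = 21.9484°: sin φ = 0.337207, cos φ = 0.941431, sin λ = 0.373771, cos λ = 0.927521.
ΔE = −sin λ·ΔX + cos λ·ΔY = −(0.373771)·(-210.1) + (0.927521)·(453.3) = 498.97 m.
ΔN = −sin φ cos λ·ΔX − sin φ sin λ·ΔY + cos φ·ΔZ = −(0.337207)(0.927521)(-210.1) − (0.337207)(0.373771)(453.3) + (0.941431)(-599.8) = -556.09 m.
Horizontal magnitude = √(ΔE² + ΔN²) = √(498.97² + (-556.09)²) = 747.14 m.

747 m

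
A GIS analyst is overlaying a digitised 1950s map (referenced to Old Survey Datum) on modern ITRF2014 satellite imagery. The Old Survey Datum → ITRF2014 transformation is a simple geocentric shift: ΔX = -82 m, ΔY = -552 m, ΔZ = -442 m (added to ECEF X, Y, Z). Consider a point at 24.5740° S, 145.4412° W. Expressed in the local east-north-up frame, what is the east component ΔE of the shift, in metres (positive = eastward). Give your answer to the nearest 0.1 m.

The local east axis at (φ, λ) is (−sin λ, cos λ, 0), so ΔE = −sin(-145.4412°)·(-82) + cos(-145.4412°)·(-552) = 408.08 m.

ΔE = 408.1 m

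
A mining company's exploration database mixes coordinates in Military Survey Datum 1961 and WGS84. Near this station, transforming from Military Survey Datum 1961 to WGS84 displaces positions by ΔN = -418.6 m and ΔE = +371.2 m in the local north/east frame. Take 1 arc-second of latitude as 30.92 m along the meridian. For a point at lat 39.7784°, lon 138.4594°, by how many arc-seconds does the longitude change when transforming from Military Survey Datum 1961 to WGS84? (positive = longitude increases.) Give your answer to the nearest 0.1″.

At latitude 39.7784°, cos φ = 0.768525.
1″ of longitude at this latitude = 30.92 × cos φ = 23.7628 m, so Δλ = 371.2 / 23.7628 = 15.621″.

Δλ = 15.6″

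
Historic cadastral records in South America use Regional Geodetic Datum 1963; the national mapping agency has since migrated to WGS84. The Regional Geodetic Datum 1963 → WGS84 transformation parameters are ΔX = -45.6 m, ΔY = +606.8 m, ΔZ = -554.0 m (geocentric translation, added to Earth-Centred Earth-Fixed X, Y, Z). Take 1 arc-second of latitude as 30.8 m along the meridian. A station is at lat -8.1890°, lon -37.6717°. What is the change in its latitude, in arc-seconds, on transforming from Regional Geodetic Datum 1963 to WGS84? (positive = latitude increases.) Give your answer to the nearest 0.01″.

Δφ = -19.69″

sin φ = -0.142439, cos φ = 0.989804, sin λ = -0.611136, cos λ = 0.791525.
North component: ΔN = −sin φ cos λ·ΔX − sin φ sin λ·ΔY + cos φ·ΔZ = −(-0.142439)(0.791525)(-45.6) − (-0.142439)(-0.611136)(606.8) + (0.989804)(-554.0) = -606.31 m.
1° of latitude spans 3600 × 30.80 = 110880 m, so Δφ = -606.31 / 110880 × 3600 = -19.686″.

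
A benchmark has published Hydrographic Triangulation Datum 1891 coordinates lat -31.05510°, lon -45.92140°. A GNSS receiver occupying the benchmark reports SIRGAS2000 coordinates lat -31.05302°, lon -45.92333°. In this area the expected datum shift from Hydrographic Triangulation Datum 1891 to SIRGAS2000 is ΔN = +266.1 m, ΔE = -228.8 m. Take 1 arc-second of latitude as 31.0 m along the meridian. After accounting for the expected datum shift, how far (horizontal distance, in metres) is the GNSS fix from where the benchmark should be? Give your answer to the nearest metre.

Observed coordinate differences: Δφ = +0.00208°, Δλ = -0.00193°.
Converting to metres (1° lat = 111600 m, cos φ = 0.856672): observed ΔN = 232.1 m, observed ΔE = -184.5 m.
Subtracting the expected shift leaves a residual of 232.1 − (266.1) = -34.0 m north and -184.5 − (-228.8) = 44.3 m east.
Residual distance = √((-34.0)² + 44.3²) = 55.8 m.

56 m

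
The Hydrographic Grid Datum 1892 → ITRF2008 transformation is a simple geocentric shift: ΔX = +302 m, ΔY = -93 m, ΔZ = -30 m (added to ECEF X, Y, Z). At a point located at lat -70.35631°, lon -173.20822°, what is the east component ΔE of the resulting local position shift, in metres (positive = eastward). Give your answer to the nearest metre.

ΔE = 128 m

The local east axis at (φ, λ) is (−sin λ, cos λ, 0), so ΔE = −sin(-173.20822°)·302 + cos(-173.20822°)·(-93) = 128.06 m.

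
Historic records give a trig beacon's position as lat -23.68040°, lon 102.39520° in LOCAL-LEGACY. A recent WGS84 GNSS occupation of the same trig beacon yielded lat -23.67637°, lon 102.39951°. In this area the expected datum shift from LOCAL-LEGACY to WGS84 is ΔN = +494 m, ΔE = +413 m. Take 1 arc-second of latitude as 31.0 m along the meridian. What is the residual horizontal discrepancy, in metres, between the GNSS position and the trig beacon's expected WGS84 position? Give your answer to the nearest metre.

52 m

Observed coordinate differences: Δφ = +0.00403°, Δλ = +0.00431°.
Converting to metres (1° lat = 111600 m, cos φ = 0.915800): observed ΔN = 449.7 m, observed ΔE = 440.5 m.
Subtracting the expected shift leaves a residual of 449.7 − (494) = -44.3 m north and 440.5 − (413) = 27.5 m east.
Residual distance = √((-44.3)² + 27.5²) = 52.1 m.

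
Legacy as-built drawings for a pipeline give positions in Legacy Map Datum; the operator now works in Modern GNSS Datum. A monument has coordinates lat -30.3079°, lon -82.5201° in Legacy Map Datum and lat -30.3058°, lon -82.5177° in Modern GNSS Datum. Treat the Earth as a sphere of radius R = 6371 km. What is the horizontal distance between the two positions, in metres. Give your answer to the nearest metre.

328 m

Δφ = -30.3058° − -30.3079° = +0.0021°; Δλ = -82.5177° − -82.5201° = +0.0024°.
1° along a meridian = πR/180 = 111195 m.
ΔN = Δφ × 111195 = 233.5 m; ΔE = Δλ × 111195 × cos(-30.3079°) = +0.0024 × 111195 × 0.863326 = 230.4 m.
Distance = √(ΔE² + ΔN²) = √(230.4² + 233.5²) = 328.0 m.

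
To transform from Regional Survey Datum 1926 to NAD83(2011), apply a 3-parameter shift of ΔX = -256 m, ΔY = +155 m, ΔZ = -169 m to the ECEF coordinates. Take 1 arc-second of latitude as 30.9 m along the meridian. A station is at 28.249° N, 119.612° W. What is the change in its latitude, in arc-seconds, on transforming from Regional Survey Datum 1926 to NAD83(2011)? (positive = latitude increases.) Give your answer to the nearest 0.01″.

Δφ = -4.69″

sin φ = 0.473304, cos φ = 0.880899, sin λ = -0.869391, cos λ = -0.494124.
North component: ΔN = −sin φ cos λ·ΔX − sin φ sin λ·ΔY + cos φ·ΔZ = −(0.473304)(-0.494124)(-256) − (0.473304)(-0.869391)(155) + (0.880899)(-169) = -144.96 m.
1° of latitude spans 3600 × 30.90 = 111240 m, so Δφ = -144.96 / 111240 × 3600 = -4.691″.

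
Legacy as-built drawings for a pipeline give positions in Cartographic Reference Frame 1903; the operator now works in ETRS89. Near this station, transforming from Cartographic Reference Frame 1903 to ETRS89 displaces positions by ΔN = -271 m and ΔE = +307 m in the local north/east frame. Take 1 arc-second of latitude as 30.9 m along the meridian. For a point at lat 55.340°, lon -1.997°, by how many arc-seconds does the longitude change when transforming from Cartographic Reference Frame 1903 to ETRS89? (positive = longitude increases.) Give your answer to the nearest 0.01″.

At latitude 55.340°, cos φ = 0.568705.
1″ of longitude at this latitude = 30.90 × cos φ = 17.5730 m, so Δλ = 307.0 / 17.5730 = 17.470″.

Δλ = 17.47″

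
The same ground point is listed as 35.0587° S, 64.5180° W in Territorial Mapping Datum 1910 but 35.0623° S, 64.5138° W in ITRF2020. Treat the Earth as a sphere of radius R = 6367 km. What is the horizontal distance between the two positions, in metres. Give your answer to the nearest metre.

553 m

Δφ = -35.0623° − -35.0587° = -0.0036°; Δλ = -64.5138° − -64.5180° = +0.0042°.
1° along a meridian = πR/180 = 111125 m.
ΔN = Δφ × 111125 = -400.1 m; ΔE = Δλ × 111125 × cos(-35.0587°) = +0.0042 × 111125 × 0.818564 = 382.0 m.
Distance = √(ΔE² + ΔN²) = √(382.0² + (-400.1)²) = 553.2 m.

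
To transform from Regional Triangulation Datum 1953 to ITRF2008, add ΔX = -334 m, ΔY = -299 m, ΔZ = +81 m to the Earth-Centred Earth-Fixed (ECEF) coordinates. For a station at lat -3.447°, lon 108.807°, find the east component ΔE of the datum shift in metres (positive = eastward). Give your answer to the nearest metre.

ΔE = 413 m

The local east axis at (φ, λ) is (−sin λ, cos λ, 0), so ΔE = −sin(108.807°)·(-334) + cos(108.807°)·(-299) = 412.56 m.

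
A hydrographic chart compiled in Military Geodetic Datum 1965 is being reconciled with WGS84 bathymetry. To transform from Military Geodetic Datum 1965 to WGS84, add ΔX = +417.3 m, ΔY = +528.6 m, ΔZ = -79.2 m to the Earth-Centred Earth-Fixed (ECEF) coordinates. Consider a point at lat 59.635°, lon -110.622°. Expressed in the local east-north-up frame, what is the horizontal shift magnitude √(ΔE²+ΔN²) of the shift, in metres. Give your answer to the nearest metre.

553 m

At φ = 59.635°, λ = -110.622°: sin φ = 0.862823, cos φ = 0.505507, sin λ = -0.935924, cos λ = -0.352201.
ΔE = −sin λ·ΔX + cos λ·ΔY = −(-0.935924)·(417.3) + (-0.352201)·(528.6) = 204.39 m.
ΔN = −sin φ cos λ·ΔX − sin φ sin λ·ΔY + cos φ·ΔZ = −(0.862823)(-0.352201)(417.3) − (0.862823)(-0.935924)(528.6) + (0.505507)(-79.2) = 513.64 m.
Horizontal magnitude = √(ΔE² + ΔN²) = √(204.39² + 513.64²) = 552.81 m.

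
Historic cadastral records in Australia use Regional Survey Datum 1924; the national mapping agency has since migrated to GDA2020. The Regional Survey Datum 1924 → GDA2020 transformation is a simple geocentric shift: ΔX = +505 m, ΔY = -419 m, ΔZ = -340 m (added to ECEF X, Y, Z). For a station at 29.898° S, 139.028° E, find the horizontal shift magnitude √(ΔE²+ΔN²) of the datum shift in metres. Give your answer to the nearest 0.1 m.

At φ = -29.898°, λ = 139.028°: sin φ = -0.498457, cos φ = 0.866914, sin λ = 0.655690, cos λ = -0.755030.
ΔE = −sin λ·ΔX + cos λ·ΔY = −(0.655690)·(505) + (-0.755030)·(-419) = -14.77 m.
ΔN = −sin φ cos λ·ΔX − sin φ sin λ·ΔY + cos φ·ΔZ = −(-0.498457)(-0.755030)(505) − (-0.498457)(0.655690)(-419) + (0.866914)(-340) = -621.75 m.
Horizontal magnitude = √(ΔE² + ΔN²) = √((-14.77)² + (-621.75)²) = 621.93 m.

621.9 m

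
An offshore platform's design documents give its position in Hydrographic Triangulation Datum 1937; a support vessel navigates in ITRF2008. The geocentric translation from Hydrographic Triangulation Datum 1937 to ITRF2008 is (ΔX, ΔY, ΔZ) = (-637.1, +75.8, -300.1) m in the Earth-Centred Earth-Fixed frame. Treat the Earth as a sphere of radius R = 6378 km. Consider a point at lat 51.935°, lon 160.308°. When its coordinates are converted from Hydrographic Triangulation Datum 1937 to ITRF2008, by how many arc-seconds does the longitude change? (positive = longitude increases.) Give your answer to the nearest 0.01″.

Δλ = 7.52″

sin φ = 0.787312, cos φ = 0.616555, sin λ = 0.336964, cos λ = -0.941518.
East component: ΔE = −sin λ·ΔX + cos λ·ΔY = −(0.336964)(-637.1) + (-0.941518)(75.8) = 143.31 m.
1° of latitude spans πR/180 = 111317 m; at latitude φ, 1° of longitude spans that × cos φ = 68633.1 m, so Δλ = 143.31 / 68633.1 × 3600 = 7.517″.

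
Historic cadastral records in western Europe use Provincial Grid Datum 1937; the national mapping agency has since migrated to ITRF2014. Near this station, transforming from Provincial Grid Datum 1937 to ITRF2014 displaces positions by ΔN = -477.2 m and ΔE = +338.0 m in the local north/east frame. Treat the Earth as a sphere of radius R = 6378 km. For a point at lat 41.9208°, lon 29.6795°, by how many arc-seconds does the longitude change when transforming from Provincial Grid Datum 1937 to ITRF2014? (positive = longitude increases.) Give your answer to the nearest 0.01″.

At latitude 41.9208°, cos φ = 0.744069.
One radian of longitude at latitude φ spans R cos φ, so Δλ = ΔE / (R cos φ) = 338.0 / (6378000 × 0.744069) = 7.1223e-05 rad = 14.691″.

Δλ = 14.69″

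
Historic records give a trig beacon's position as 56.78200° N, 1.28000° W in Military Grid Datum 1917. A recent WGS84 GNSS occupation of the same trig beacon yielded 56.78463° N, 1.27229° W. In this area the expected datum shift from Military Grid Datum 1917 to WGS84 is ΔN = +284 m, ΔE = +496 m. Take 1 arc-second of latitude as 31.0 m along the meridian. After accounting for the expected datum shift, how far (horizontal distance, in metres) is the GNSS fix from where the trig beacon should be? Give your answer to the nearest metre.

26 m

Observed coordinate differences: Δφ = +0.00263°, Δλ = +0.00771°.
Converting to metres (1° lat = 111600 m, cos φ = 0.547826): observed ΔN = 293.5 m, observed ΔE = 471.4 m.
Subtracting the expected shift leaves a residual of 293.5 − (284) = 9.5 m north and 471.4 − (496) = -24.6 m east.
Residual distance = √(9.5² + (-24.6)²) = 26.4 m.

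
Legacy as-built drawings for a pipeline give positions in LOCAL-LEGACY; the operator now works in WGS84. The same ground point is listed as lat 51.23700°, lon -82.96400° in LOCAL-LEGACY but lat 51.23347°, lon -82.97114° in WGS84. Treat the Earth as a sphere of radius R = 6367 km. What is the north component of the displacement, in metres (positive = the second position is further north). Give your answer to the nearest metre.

ΔN = -392 m

Δφ = 51.23347° − 51.23700° = -0.00353°; Δλ = -82.97114° − -82.96400° = -0.00714°.
1° along a meridian = πR/180 = 111125 m.
ΔN = Δφ × 111125 = -392.3 m; ΔE = Δλ × 111125 × cos(51.23700°) = -0.00714 × 111125 × 0.626100 = -496.8 m.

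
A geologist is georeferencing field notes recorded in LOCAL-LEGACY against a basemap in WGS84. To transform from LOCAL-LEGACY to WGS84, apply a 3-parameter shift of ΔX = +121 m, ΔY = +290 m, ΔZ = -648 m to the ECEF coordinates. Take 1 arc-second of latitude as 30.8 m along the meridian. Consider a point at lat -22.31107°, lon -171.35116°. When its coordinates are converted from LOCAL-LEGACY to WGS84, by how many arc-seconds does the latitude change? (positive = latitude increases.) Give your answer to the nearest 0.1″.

sin φ = -0.379635, cos φ = 0.925136, sin λ = -0.150378, cos λ = -0.988629.
North component: ΔN = −sin φ cos λ·ΔX − sin φ sin λ·ΔY + cos φ·ΔZ = −(-0.379635)(-0.988629)(121) − (-0.379635)(-0.150378)(290) + (0.925136)(-648) = -661.46 m.
1° of latitude spans 3600 × 30.80 = 110880 m, so Δφ = -661.46 / 110880 × 3600 = -21.476″.

Δφ = -21.5″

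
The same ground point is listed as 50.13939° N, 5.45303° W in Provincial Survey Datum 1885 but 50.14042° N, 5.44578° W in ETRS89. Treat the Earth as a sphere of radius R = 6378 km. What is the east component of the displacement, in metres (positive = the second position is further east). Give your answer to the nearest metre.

ΔE = 517 m

Δφ = 50.14042° − 50.13939° = +0.00103°; Δλ = -5.44578° − -5.45303° = +0.00725°.
1° along a meridian = πR/180 = 111317 m.
ΔN = Δφ × 111317 = 114.7 m; ΔE = Δλ × 111317 × cos(50.13939°) = +0.00725 × 111317 × 0.640922 = 517.3 m.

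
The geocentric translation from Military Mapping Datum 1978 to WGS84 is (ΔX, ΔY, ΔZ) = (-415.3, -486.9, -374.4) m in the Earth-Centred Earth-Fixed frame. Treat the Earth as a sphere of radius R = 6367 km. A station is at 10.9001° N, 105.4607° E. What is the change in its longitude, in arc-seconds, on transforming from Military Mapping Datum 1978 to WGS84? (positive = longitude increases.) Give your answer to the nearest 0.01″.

sin φ = 0.189097, cos φ = 0.981958, sin λ = 0.963814, cos λ = -0.266577.
East component: ΔE = −sin λ·ΔX + cos λ·ΔY = −(0.963814)(-415.3) + (-0.266577)(-486.9) = 530.07 m.
1° of latitude spans πR/180 = 111125 m; at latitude φ, 1° of longitude spans that × cos φ = 109120.2 m, so Δλ = 530.07 / 109120.2 × 3600 = 17.488″.

Δλ = 17.49″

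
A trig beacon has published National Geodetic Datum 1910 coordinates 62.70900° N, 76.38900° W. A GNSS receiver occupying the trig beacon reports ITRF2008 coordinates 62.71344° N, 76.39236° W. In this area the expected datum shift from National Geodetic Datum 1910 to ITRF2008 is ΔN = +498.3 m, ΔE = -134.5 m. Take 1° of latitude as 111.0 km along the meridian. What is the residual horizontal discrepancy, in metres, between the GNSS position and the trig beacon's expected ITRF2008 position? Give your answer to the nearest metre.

Observed coordinate differences: Δφ = +0.00444°, Δλ = -0.00336°.
Converting to metres (1° lat = 111000 m, cos φ = 0.458510): observed ΔN = 492.8 m, observed ΔE = -171.0 m.
Subtracting the expected shift leaves a residual of 492.8 − (498.3) = -5.5 m north and -171.0 − (-134.5) = -36.5 m east.
Residual distance = √((-5.5)² + (-36.5)²) = 36.9 m.

37 m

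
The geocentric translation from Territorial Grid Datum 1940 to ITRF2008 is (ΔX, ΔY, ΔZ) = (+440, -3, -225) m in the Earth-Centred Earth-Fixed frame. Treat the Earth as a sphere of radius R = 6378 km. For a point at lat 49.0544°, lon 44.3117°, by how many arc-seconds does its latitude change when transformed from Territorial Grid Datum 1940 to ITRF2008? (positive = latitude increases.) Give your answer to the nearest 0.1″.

Δφ = -12.4″

sin φ = 0.755332, cos φ = 0.655342, sin λ = 0.698561, cos λ = 0.715550.
North component: ΔN = −sin φ cos λ·ΔX − sin φ sin λ·ΔY + cos φ·ΔZ = −(0.755332)(0.715550)(440) − (0.755332)(0.698561)(-3) + (0.655342)(-225) = -383.68 m.
1° of latitude spans πR/180 = 111317 m, so Δφ = -383.68 / 111317 × 3600 = -12.408″.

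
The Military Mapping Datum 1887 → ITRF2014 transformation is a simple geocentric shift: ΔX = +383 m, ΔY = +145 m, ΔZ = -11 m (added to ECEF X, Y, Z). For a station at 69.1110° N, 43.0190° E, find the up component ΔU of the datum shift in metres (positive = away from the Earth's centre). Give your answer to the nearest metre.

At φ = 69.1110°, λ = 43.0190°: sin φ = 0.934273, cos φ = 0.356559, sin λ = 0.682241, cos λ = 0.731128.
ΔU = cos φ cos λ·ΔX + cos φ sin λ·ΔY + sin φ·ΔZ = (0.356559)(0.731128)(383) + (0.356559)(0.682241)(145) + (0.934273)(-11) = 124.84 m.

ΔU = 125 m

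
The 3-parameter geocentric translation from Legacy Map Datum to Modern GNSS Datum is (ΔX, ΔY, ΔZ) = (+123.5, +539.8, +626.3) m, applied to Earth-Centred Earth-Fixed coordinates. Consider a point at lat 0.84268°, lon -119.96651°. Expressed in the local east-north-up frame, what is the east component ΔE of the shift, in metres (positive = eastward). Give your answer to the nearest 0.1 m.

The local east axis at (φ, λ) is (−sin λ, cos λ, 0), so ΔE = −sin(-119.96651°)·123.5 + cos(-119.96651°)·539.8 = -162.64 m.

ΔE = -162.6 m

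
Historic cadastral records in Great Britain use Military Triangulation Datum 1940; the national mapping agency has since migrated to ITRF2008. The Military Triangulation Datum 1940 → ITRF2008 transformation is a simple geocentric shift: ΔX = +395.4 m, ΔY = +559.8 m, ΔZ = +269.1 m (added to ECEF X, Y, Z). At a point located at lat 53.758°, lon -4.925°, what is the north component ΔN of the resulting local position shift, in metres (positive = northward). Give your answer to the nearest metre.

At φ = 53.758°, λ = -4.925°: sin φ = 0.806527, cos φ = 0.591197, sin λ = -0.085852, cos λ = 0.996308.
ΔN = −sin φ cos λ·ΔX − sin φ sin λ·ΔY + cos φ·ΔZ = −(0.806527)(0.996308)(395.4) − (0.806527)(-0.085852)(559.8) + (0.591197)(269.1) = -119.87 m.

ΔN = -120 m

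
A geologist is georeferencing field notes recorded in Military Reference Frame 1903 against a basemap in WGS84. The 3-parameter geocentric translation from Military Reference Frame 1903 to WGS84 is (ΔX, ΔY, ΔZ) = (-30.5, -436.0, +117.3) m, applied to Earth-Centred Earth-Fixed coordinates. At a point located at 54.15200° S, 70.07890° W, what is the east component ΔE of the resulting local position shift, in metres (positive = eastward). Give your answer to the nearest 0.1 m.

ΔE = -177.2 m

At φ = -54.15200°, λ = -70.07890°: sin φ = -0.810573, cos φ = 0.585637, sin λ = -0.940163, cos λ = 0.340726.
ΔE = −sin λ·ΔX + cos λ·ΔY = −(-0.940163)·(-30.5) + (0.340726)·(-436.0) = -177.23 m.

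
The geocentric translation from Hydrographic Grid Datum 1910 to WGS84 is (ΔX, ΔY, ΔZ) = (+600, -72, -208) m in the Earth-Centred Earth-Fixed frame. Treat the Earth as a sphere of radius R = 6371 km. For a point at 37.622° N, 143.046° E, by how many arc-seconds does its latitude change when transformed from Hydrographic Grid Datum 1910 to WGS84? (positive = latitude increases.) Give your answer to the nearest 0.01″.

sin φ = 0.610449, cos φ = 0.792055, sin λ = 0.601174, cos λ = -0.799118.
North component: ΔN = −sin φ cos λ·ΔX − sin φ sin λ·ΔY + cos φ·ΔZ = −(0.610449)(-0.799118)(600) − (0.610449)(0.601174)(-72) + (0.792055)(-208) = 154.37 m.
1° of latitude spans πR/180 = 111195 m, so Δφ = 154.37 / 111195 × 3600 = 4.998″.

Δφ = 5.00″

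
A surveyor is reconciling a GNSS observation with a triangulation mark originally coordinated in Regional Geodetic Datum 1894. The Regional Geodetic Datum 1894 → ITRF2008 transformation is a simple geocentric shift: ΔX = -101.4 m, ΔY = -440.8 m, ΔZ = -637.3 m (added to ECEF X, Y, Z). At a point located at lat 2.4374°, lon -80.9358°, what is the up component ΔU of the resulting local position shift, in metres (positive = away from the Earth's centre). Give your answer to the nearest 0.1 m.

The local up (radial) axis is (cos φ cos λ, cos φ sin λ, sin φ), giving ΔU = -15.960 + 434.902 − 27.103 = 391.84 m.

ΔU = 391.8 m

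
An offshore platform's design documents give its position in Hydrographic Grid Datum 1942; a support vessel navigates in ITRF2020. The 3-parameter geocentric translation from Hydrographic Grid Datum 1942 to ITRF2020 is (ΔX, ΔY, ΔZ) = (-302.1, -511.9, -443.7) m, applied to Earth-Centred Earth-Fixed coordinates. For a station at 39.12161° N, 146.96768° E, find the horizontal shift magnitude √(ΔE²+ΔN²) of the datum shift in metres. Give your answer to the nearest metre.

At φ = 39.12161°, λ = 146.96768°: sin φ = 0.630968, cos φ = 0.775808, sin λ = 0.545112, cos λ = -0.838363.
ΔE = −sin λ·ΔX + cos λ·ΔY = −(0.545112)·(-302.1) + (-0.838363)·(-511.9) = 593.84 m.
ΔN = −sin φ cos λ·ΔX − sin φ sin λ·ΔY + cos φ·ΔZ = −(0.630968)(-0.838363)(-302.1) − (0.630968)(0.545112)(-511.9) + (0.775808)(-443.7) = -327.96 m.
Horizontal magnitude = √(ΔE² + ΔN²) = √(593.84² + (-327.96)²) = 678.38 m.

678 m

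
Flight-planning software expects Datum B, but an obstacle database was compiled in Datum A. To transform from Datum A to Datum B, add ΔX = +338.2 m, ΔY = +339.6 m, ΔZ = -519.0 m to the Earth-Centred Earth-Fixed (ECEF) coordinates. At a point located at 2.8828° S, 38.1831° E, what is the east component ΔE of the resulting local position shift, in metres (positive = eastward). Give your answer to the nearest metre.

At φ = -2.8828°, λ = 38.1831°: sin φ = -0.050293, cos φ = 0.998735, sin λ = 0.618177, cos λ = 0.786039.
ΔE = −sin λ·ΔX + cos λ·ΔY = −(0.618177)·(338.2) + (0.786039)·(339.6) = 57.87 m.

ΔE = 58 m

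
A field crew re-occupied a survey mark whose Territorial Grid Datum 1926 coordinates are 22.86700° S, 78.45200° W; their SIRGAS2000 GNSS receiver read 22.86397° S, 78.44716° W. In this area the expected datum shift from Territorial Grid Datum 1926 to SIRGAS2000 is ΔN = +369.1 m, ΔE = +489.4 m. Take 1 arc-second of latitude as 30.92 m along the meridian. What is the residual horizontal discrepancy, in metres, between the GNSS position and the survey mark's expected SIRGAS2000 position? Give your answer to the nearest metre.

Observed coordinate differences: Δφ = +0.00303°, Δλ = +0.00484°.
Converting to metres (1° lat = 111312 m, cos φ = 0.921409): observed ΔN = 337.3 m, observed ΔE = 496.4 m.
Subtracting the expected shift leaves a residual of 337.3 − (369.1) = -31.8 m north and 496.4 − (489.4) = 7.0 m east.
Residual distance = √((-31.8)² + 7.0²) = 32.6 m.

33 m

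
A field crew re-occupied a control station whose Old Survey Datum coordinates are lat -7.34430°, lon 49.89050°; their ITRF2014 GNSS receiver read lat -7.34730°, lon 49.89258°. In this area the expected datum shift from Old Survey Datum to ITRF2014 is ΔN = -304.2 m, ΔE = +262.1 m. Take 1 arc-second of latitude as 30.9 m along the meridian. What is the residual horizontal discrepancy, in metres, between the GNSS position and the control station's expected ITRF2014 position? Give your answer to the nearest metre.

44 m

Observed coordinate differences: Δφ = -0.00300°, Δλ = +0.00208°.
Converting to metres (1° lat = 111240 m, cos φ = 0.991796): observed ΔN = -333.7 m, observed ΔE = 229.5 m.
Subtracting the expected shift leaves a residual of -333.7 − (-304.2) = -29.5 m north and 229.5 − (262.1) = -32.6 m east.
Residual distance = √((-29.5)² + (-32.6)²) = 44.0 m.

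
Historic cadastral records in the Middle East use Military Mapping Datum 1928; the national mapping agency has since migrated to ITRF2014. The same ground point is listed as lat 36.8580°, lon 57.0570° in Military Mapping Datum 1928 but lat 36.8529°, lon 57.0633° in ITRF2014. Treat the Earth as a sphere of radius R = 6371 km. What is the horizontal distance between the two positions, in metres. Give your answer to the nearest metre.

Δφ = 36.8529° − 36.8580° = -0.0051°; Δλ = 57.0633° − 57.0570° = +0.0063°.
1° along a meridian = πR/180 = 111195 m.
ΔN = Δφ × 111195 = -567.1 m; ΔE = Δλ × 111195 × cos(36.8580°) = +0.0063 × 111195 × 0.800125 = 560.5 m.
Distance = √(ΔE² + ΔN²) = √(560.5² + (-567.1)²) = 797.3 m.

797 m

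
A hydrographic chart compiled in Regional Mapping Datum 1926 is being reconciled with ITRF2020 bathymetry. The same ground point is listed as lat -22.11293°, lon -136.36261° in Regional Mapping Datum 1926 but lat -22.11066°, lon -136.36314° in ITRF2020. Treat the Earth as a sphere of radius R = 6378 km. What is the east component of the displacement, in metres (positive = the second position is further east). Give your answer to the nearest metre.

ΔE = -55 m

Δφ = -22.11066° − -22.11293° = +0.00227°; Δλ = -136.36314° − -136.36261° = -0.00053°.
1° along a meridian = πR/180 = 111317 m.
ΔN = Δφ × 111317 = 252.7 m; ΔE = Δλ × 111317 × cos(-22.11293°) = -0.00053 × 111317 × 0.926444 = -54.7 m.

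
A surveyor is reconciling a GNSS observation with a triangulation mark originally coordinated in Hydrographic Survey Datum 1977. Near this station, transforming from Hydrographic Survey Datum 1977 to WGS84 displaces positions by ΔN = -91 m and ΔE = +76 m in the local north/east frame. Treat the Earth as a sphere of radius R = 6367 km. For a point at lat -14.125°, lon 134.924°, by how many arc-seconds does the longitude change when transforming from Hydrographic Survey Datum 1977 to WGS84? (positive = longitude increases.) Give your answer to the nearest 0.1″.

Δλ = 2.5″

At latitude -14.125°, cos φ = 0.969766.
One radian of longitude at latitude φ spans R cos φ, so Δλ = ΔE / (R cos φ) = 76.0 / (6367000 × 0.969766) = 1.2309e-05 rad = 2.539″.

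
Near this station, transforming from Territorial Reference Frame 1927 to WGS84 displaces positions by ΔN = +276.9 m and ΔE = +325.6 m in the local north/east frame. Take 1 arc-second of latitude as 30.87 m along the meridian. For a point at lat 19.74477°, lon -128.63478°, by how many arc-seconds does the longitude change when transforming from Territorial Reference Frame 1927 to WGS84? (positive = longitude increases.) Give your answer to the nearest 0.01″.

Δλ = 11.21″

At latitude 19.74477°, cos φ = 0.941207.
1″ of longitude at this latitude = 30.87 × cos φ = 29.0551 m, so Δλ = 325.6 / 29.0551 = 11.206″.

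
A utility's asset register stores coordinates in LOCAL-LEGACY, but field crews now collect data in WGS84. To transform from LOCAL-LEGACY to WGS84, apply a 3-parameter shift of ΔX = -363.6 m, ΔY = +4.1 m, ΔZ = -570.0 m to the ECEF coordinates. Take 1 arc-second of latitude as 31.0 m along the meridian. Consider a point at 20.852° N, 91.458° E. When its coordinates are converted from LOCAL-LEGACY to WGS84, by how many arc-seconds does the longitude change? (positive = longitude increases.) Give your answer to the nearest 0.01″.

Δλ = 12.54″

sin φ = 0.355955, cos φ = 0.934503, sin λ = 0.999676, cos λ = -0.025444.
East component: ΔE = −sin λ·ΔX + cos λ·ΔY = −(0.999676)(-363.6) + (-0.025444)(4.1) = 363.38 m.
1° of latitude spans 3600 × 31.00 = 111600 m; at latitude φ, 1° of longitude spans that × cos φ = 104290.5 m, so Δλ = 363.38 / 104290.5 × 3600 = 12.543″.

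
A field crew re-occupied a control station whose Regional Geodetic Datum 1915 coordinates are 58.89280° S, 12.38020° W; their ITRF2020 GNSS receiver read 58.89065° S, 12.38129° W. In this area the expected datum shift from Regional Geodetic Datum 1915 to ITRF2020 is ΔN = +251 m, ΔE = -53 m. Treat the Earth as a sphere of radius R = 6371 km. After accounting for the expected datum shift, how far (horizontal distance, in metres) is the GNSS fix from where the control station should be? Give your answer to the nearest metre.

Observed coordinate differences: Δφ = +0.00215°, Δλ = -0.00109°.
Converting to metres (1° lat = 111195 m, cos φ = 0.516641): observed ΔN = 239.1 m, observed ΔE = -62.6 m.
Subtracting the expected shift leaves a residual of 239.1 − (251) = -11.9 m north and -62.6 − (-53) = -9.6 m east.
Residual distance = √((-11.9)² + (-9.6)²) = 15.3 m.

15 m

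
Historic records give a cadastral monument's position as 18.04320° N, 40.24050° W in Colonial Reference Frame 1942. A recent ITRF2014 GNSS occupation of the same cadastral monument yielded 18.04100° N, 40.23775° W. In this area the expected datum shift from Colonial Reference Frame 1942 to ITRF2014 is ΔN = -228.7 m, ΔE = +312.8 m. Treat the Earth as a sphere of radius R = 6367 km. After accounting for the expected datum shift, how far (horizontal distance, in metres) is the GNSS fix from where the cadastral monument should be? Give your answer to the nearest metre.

27 m

Observed coordinate differences: Δφ = -0.00220°, Δλ = +0.00275°.
Converting to metres (1° lat = 111125 m, cos φ = 0.950823): observed ΔN = -244.5 m, observed ΔE = 290.6 m.
Subtracting the expected shift leaves a residual of -244.5 − (-228.7) = -15.8 m north and 290.6 − (312.8) = -22.2 m east.
Residual distance = √((-15.8)² + (-22.2)²) = 27.3 m.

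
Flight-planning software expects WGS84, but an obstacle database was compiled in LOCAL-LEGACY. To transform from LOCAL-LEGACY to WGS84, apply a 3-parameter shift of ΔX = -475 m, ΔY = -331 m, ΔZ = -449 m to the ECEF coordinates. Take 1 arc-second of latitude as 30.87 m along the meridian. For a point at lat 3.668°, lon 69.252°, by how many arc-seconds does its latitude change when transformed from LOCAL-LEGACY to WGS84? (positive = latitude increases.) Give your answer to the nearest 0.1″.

Δφ = -13.5″

sin φ = 0.063975, cos φ = 0.997952, sin λ = 0.935148, cos λ = 0.354258.
North component: ΔN = −sin φ cos λ·ΔX − sin φ sin λ·ΔY + cos φ·ΔZ = −(0.063975)(0.354258)(-475) − (0.063975)(0.935148)(-331) + (0.997952)(-449) = -417.51 m.
1° of latitude spans 3600 × 30.87 = 111132 m, so Δφ = -417.51 / 111132 × 3600 = -13.525″.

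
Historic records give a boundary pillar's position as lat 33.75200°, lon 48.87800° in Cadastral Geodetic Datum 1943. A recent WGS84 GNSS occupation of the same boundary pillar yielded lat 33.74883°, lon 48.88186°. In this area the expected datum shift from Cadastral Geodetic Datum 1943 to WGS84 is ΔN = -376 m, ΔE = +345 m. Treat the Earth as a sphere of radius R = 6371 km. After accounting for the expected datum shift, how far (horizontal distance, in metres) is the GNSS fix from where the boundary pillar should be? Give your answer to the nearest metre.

Observed coordinate differences: Δφ = -0.00317°, Δλ = +0.00386°.
Converting to metres (1° lat = 111195 m, cos φ = 0.831450): observed ΔN = -352.5 m, observed ΔE = 356.9 m.
Subtracting the expected shift leaves a residual of -352.5 − (-376) = 23.5 m north and 356.9 − (345) = 11.9 m east.
Residual distance = √(23.5² + 11.9²) = 26.3 m.

26 m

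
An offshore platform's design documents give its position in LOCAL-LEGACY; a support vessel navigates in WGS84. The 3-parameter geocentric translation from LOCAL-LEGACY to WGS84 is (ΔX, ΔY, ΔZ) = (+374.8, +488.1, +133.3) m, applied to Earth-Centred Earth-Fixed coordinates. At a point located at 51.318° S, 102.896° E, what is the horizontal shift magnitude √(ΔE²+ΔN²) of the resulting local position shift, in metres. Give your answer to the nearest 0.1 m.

613.7 m

The local east axis at (φ, λ) is (−sin λ, cos λ, 0), so ΔE = −sin(102.896°)·374.8 + cos(102.896°)·488.1 = -474.28 m.
The local north axis is (−sin φ cos λ, −sin φ sin λ, cos φ), giving ΔN = -65.298 + 371.413 + 83.312 = 389.43 m.
Horizontal magnitude = √(ΔE² + ΔN²) = √((-474.28)² + 389.43²) = 613.67 m.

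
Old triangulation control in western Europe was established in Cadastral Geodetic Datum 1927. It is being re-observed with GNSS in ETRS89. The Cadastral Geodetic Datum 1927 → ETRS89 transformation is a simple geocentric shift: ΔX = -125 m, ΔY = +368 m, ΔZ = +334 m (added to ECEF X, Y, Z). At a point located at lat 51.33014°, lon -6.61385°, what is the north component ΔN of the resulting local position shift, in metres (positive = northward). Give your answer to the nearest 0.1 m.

ΔN = 338.7 m

The local north axis is (−sin φ cos λ, −sin φ sin λ, cos φ), giving ΔN = 96.945 + 33.093 + 208.694 = 338.73 m.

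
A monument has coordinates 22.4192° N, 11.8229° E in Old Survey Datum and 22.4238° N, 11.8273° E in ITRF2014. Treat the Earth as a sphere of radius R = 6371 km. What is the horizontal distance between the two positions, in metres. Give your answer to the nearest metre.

Δφ = 22.4238° − 22.4192° = +0.0046°; Δλ = 11.8273° − 11.8229° = +0.0044°.
1° along a meridian = πR/180 = 111195 m.
ΔN = Δφ × 111195 = 511.5 m; ΔE = Δλ × 111195 × cos(22.4192°) = +0.0044 × 111195 × 0.924418 = 452.3 m.
Distance = √(ΔE² + ΔN²) = √(452.3² + 511.5²) = 682.8 m.

683 m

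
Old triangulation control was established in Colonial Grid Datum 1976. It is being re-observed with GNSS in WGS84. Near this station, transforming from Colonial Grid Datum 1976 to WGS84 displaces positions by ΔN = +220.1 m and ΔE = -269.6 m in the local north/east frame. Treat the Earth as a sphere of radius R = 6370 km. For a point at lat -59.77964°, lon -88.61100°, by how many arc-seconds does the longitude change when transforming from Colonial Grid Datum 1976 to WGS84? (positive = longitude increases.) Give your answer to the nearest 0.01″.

At latitude -59.77964°, cos φ = 0.503327.
One radian of longitude at latitude φ spans R cos φ, so Δλ = ΔE / (R cos φ) = -269.6 / (6370000 × 0.503327) = -8.4087e-05 rad = -17.344″.

Δλ = -17.34″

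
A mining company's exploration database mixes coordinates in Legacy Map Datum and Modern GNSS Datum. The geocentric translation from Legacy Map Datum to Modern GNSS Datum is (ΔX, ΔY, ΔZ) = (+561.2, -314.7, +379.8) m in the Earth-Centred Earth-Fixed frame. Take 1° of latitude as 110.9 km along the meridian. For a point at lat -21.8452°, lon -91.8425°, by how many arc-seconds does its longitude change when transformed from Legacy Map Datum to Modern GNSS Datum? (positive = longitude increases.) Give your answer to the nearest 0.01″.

sin φ = -0.372100, cos φ = 0.928193, sin λ = -0.999483, cos λ = -0.032152.
East component: ΔE = −sin λ·ΔX + cos λ·ΔY = −(-0.999483)(561.2) + (-0.032152)(-314.7) = 571.03 m.
1° of latitude spans 110900 m; at latitude φ, 1° of longitude spans that × cos φ = 102936.6 m, so Δλ = 571.03 / 102936.6 × 3600 = 19.971″.

Δλ = 19.97″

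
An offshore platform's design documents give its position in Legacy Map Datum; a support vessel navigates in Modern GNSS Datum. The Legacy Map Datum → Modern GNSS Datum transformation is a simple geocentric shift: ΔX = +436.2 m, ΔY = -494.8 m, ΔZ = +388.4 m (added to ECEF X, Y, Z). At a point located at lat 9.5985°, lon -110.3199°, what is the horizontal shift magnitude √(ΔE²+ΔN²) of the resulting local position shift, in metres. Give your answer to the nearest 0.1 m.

668.5 m

At φ = 9.5985°, λ = -110.3199°: sin φ = 0.166743, cos φ = 0.986000, sin λ = -0.937768, cos λ = -0.347261.
ΔE = −sin λ·ΔX + cos λ·ΔY = −(-0.937768)·(436.2) + (-0.347261)·(-494.8) = 580.88 m.
ΔN = −sin φ cos λ·ΔX − sin φ sin λ·ΔY + cos φ·ΔZ = −(0.166743)(-0.347261)(436.2) − (0.166743)(-0.937768)(-494.8) + (0.986000)(388.4) = 330.85 m.
Horizontal magnitude = √(ΔE² + ΔN²) = √(580.88² + 330.85²) = 668.49 m.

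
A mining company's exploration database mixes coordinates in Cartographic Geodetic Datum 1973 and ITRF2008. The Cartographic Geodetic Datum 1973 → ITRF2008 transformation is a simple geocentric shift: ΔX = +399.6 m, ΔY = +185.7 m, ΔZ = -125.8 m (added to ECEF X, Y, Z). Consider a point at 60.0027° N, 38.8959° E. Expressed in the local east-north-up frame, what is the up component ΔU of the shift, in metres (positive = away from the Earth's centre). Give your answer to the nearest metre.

At φ = 60.0027°, λ = 38.8959°: sin φ = 0.866049, cos φ = 0.499959, sin λ = 0.627907, cos λ = 0.778288.
ΔU = cos φ cos λ·ΔX + cos φ sin λ·ΔY + sin φ·ΔZ = (0.499959)(0.778288)(399.6) + (0.499959)(0.627907)(185.7) + (0.866049)(-125.8) = 104.84 m.

ΔU = 105 m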